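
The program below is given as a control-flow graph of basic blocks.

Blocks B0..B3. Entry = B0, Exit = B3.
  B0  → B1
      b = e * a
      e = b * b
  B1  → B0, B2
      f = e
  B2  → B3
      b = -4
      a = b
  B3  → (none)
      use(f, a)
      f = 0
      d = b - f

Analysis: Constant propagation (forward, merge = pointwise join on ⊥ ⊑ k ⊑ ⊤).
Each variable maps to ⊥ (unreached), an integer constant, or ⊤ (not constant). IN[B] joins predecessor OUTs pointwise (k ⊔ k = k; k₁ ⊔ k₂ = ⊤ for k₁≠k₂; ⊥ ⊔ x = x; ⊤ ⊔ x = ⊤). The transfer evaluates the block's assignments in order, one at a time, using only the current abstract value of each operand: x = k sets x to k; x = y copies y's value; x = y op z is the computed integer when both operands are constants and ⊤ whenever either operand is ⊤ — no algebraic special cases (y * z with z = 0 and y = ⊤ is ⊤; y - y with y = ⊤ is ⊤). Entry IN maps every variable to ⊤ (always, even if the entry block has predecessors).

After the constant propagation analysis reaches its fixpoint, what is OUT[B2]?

Answer: {a: -4, b: -4, c: ⊤, d: ⊤, e: ⊤, f: ⊤}

Working:
Fixpoint table:
  B0:   IN=(all ⊤)   OUT=(all ⊤)
  B1:   IN=(all ⊤)   OUT=(all ⊤)
  B2:   IN=(all ⊤)   OUT={a:-4, b:-4; rest ⊤}
  B3:   IN={a:-4, b:-4; rest ⊤}   OUT={a:-4, b:-4, d:-4, f:0; rest ⊤}

Merge at B2: IN[B2] = OUT[B1] = {a: ⊤, b: ⊤, c: ⊤, d: ⊤, e: ⊤, f: ⊤}
Applying B2's transfer function to that IN value gives OUT[B2] (row B2 above).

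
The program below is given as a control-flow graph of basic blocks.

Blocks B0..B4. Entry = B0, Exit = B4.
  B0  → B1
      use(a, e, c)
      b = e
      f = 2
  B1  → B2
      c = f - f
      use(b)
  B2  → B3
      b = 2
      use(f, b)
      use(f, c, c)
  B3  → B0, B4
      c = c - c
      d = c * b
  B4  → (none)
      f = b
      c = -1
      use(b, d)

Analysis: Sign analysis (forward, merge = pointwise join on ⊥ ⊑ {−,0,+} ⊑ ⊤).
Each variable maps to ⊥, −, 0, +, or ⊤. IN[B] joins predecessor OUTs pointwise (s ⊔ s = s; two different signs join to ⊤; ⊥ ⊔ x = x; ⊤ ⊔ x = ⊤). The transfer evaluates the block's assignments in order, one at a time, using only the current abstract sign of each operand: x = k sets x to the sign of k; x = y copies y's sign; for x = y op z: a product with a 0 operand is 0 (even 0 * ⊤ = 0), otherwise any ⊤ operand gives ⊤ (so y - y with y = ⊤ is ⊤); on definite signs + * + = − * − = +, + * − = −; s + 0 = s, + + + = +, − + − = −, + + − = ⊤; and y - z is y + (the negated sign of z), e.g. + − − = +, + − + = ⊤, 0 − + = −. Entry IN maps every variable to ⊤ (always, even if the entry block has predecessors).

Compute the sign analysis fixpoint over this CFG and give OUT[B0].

Converged values:
  B0:  IN=(all ⊤)  OUT={f:+; rest ⊤}
  B1:  IN={f:+; rest ⊤}  OUT={f:+; rest ⊤}
  B2:  IN={f:+; rest ⊤}  OUT={b:+, f:+; rest ⊤}
  B3:  IN={b:+, f:+; rest ⊤}  OUT={b:+, f:+; rest ⊤}
  B4:  IN={b:+, f:+; rest ⊤}  OUT={b:+, c:-, f:+; rest ⊤}

Merge at B0 (entry node, so the boundary value (all ⊤) is joined with the incoming edge(s)): IN[B0] = (all ⊤) ⊔ OUT[B3] = {a: ⊤, b: ⊤, c: ⊤, d: ⊤, e: ⊤, f: ⊤}
Applying B0's transfer function to that IN value gives OUT[B0] (row B0 above).

Answer: {a: ⊤, b: ⊤, c: ⊤, d: ⊤, e: ⊤, f: +}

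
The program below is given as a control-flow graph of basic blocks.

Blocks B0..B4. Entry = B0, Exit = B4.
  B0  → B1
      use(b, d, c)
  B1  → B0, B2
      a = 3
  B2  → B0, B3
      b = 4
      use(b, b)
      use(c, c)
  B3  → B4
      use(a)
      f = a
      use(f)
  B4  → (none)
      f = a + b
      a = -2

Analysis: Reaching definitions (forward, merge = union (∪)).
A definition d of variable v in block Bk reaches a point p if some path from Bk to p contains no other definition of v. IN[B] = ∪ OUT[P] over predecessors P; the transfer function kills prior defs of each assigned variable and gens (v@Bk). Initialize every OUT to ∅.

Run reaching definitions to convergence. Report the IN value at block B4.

Answer: {a@B1, b@B2, f@B3}

Trace:
Converged values:
  B0: | IN={a@B1, b@B2} | OUT={a@B1, b@B2}
  B1: | IN={a@B1, b@B2} | OUT={a@B1, b@B2}
  B2: | IN={a@B1, b@B2} | OUT={a@B1, b@B2}
  B3: | IN={a@B1, b@B2} | OUT={a@B1, b@B2, f@B3}
  B4: | IN={a@B1, b@B2, f@B3} | OUT={a@B4, b@B2, f@B4}

Merge at B4: IN[B4] = OUT[B3] = {a@B1, b@B2, f@B3}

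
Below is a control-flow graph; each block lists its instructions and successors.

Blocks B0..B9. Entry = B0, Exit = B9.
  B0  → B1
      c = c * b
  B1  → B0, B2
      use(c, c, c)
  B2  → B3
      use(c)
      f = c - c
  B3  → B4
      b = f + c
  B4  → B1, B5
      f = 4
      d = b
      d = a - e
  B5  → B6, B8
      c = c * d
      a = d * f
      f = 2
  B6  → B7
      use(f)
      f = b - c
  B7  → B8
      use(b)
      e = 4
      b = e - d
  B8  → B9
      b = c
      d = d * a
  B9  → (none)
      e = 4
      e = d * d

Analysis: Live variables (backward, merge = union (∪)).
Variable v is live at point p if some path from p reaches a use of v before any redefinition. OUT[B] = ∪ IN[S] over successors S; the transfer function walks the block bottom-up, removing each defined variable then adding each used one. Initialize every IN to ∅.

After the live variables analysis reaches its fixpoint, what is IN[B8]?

Per-block solution:
  B0: | IN={a, b, c, e} | OUT={a, b, c, e}
  B1: | IN={a, b, c, e} | OUT={a, b, c, e}
  B2: | IN={a, c, e} | OUT={a, c, e, f}
  B3: | IN={a, c, e, f} | OUT={a, b, c, e}
  B4: | IN={a, b, c, e} | OUT={a, b, c, d, e, f}
  B5: | IN={b, c, d, f} | OUT={a, b, c, d, f}
  B6: | IN={a, b, c, d, f} | OUT={a, b, c, d}
  B7: | IN={a, b, c, d} | OUT={a, c, d}
  B8: | IN={a, c, d} | OUT={d}
  B9: | IN={d} | OUT={}

Merge at B8: OUT[B8] = IN[B9] = {d}
Applying B8's transfer function to that OUT value gives IN[B8] (row B8 above).

Answer: {a, c, d}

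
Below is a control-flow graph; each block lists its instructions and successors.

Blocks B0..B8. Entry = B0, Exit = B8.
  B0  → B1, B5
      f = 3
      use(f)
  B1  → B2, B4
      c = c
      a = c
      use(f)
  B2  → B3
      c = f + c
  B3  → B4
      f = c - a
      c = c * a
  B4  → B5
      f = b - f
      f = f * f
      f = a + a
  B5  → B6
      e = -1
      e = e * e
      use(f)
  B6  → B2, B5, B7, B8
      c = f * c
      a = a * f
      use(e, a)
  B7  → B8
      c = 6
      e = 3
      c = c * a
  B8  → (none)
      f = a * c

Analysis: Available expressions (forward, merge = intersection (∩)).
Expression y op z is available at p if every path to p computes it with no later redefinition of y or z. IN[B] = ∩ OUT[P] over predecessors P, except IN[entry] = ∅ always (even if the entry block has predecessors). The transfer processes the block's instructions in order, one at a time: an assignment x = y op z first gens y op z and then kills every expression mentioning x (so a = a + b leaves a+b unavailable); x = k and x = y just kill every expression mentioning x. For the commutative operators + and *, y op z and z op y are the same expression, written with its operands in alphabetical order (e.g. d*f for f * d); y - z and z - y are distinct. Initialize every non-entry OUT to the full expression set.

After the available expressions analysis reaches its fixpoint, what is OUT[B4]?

Fixpoint table:
  B0:   IN={}   OUT={}
  B1:   IN={}   OUT={}
  B2:   IN={}   OUT={}
  B3:   IN={}   OUT={}
  B4:   IN={}   OUT={a+a}
  B5:   IN={}   OUT={}
  B6:   IN={}   OUT={}
  B7:   IN={}   OUT={}
  B8:   IN={}   OUT={a*c}

Merge at B4: IN[B4] = OUT[B1] ∩ OUT[B3] = {}
Applying B4's transfer function to that IN value gives OUT[B4] (row B4 above).

Answer: {a+a}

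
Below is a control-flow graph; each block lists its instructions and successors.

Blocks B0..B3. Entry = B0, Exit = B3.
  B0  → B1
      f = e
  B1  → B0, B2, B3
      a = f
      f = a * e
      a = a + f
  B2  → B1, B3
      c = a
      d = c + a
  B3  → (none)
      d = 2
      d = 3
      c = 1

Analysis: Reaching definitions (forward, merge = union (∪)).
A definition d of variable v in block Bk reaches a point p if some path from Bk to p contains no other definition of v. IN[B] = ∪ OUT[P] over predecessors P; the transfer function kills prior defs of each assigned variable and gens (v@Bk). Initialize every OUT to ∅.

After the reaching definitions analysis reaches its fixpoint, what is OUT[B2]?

Answer: {a@B1, c@B2, d@B2, f@B1}

Working:
Converged values:
  B0:   IN={a@B1, c@B2, d@B2, f@B1}   OUT={a@B1, c@B2, d@B2, f@B0}
  B1:   IN={a@B1, c@B2, d@B2, f@B0, f@B1}   OUT={a@B1, c@B2, d@B2, f@B1}
  B2:   IN={a@B1, c@B2, d@B2, f@B1}   OUT={a@B1, c@B2, d@B2, f@B1}
  B3:   IN={a@B1, c@B2, d@B2, f@B1}   OUT={a@B1, c@B3, d@B3, f@B1}

Merge at B2: IN[B2] = OUT[B1] = {a@B1, c@B2, d@B2, f@B1}
Applying B2's transfer function to that IN value gives OUT[B2] (row B2 above).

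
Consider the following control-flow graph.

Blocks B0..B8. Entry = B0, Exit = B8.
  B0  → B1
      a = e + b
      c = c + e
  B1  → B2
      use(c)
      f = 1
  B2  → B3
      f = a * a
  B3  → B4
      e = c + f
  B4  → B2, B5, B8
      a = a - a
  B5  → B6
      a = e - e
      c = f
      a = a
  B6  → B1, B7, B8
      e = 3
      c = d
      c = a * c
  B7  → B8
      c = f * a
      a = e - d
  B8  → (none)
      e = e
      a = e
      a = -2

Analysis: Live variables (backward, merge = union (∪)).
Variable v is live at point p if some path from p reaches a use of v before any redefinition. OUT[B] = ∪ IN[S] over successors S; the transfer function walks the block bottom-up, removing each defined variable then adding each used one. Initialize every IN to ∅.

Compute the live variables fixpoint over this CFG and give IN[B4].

Per-block solution:
  B0:  IN={b, c, d, e}  OUT={a, c, d}
  B1:  IN={a, c, d}  OUT={a, c, d}
  B2:  IN={a, c, d}  OUT={a, c, d, f}
  B3:  IN={a, c, d, f}  OUT={a, c, d, e, f}
  B4:  IN={a, c, d, e, f}  OUT={a, c, d, e, f}
  B5:  IN={d, e, f}  OUT={a, d, f}
  B6:  IN={a, d, f}  OUT={a, c, d, e, f}
  B7:  IN={a, d, e, f}  OUT={e}
  B8:  IN={e}  OUT={}

Merge at B4: OUT[B4] = IN[B2] ⊔ IN[B5] ⊔ IN[B8] = {a, c, d, e, f}
Applying B4's transfer function to that OUT value gives IN[B4] (row B4 above).

Answer: {a, c, d, e, f}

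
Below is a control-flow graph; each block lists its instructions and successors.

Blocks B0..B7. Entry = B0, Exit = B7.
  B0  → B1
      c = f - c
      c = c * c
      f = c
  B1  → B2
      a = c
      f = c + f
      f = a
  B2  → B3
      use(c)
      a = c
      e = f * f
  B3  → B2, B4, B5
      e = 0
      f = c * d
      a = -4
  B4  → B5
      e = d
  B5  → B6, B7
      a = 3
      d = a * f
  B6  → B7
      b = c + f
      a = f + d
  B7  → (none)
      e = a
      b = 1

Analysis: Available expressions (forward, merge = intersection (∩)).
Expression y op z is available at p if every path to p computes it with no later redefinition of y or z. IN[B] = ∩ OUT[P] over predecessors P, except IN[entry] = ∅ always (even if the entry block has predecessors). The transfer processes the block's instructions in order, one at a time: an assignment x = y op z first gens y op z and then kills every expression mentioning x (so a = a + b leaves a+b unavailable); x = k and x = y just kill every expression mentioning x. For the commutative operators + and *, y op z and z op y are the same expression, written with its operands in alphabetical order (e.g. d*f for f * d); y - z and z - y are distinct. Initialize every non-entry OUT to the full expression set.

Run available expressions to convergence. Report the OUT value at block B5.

Per-block solution:
  B0:  IN={}  OUT={}
  B1:  IN={}  OUT={}
  B2:  IN={}  OUT={f*f}
  B3:  IN={f*f}  OUT={c*d}
  B4:  IN={c*d}  OUT={c*d}
  B5:  IN={c*d}  OUT={a*f}
  B6:  IN={a*f}  OUT={c+f, d+f}
  B7:  IN={}  OUT={}

Merge at B5: IN[B5] = OUT[B3] ∩ OUT[B4] = {c*d}
Applying B5's transfer function to that IN value gives OUT[B5] (row B5 above).

Answer: {a*f}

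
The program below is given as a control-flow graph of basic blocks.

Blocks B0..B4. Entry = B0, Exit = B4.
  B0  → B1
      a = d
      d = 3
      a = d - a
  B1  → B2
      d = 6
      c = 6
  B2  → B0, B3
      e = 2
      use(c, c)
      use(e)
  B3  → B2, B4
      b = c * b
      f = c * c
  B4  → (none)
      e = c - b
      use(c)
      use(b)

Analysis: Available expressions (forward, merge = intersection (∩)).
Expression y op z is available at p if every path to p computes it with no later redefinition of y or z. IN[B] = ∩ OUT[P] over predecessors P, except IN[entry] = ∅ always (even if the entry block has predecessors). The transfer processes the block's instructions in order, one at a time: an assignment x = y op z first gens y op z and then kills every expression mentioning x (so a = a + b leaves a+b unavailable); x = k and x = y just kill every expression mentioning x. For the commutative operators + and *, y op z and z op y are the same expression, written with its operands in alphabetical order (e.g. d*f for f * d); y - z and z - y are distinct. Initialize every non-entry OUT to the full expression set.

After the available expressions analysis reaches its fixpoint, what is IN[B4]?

Fixpoint table:
  B0: | IN={} | OUT={}
  B1: | IN={} | OUT={}
  B2: | IN={} | OUT={}
  B3: | IN={} | OUT={c*c}
  B4: | IN={c*c} | OUT={c*c, c-b}

Merge at B4: IN[B4] = OUT[B3] = {c*c}

Answer: {c*c}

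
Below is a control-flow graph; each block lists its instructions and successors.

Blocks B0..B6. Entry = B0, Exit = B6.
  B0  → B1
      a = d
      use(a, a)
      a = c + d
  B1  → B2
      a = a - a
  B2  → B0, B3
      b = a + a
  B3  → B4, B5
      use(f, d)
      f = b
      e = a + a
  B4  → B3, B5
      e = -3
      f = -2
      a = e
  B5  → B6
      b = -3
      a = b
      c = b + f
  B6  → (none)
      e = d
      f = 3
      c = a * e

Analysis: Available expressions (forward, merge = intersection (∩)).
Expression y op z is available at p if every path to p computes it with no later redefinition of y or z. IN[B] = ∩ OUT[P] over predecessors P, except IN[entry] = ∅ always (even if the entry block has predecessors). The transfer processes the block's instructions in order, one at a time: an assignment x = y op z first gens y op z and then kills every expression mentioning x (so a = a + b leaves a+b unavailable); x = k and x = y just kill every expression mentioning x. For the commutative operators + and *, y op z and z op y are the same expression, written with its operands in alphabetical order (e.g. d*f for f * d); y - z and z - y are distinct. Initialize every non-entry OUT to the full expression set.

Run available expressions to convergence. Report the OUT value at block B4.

Answer: {c+d}

Derivation:
Per-block solution:
  B0: | IN={} | OUT={c+d}
  B1: | IN={c+d} | OUT={c+d}
  B2: | IN={c+d} | OUT={a+a, c+d}
  B3: | IN={c+d} | OUT={a+a, c+d}
  B4: | IN={a+a, c+d} | OUT={c+d}
  B5: | IN={c+d} | OUT={b+f}
  B6: | IN={b+f} | OUT={a*e}

Merge at B4: IN[B4] = OUT[B3] = {a+a, c+d}
Applying B4's transfer function to that IN value gives OUT[B4] (row B4 above).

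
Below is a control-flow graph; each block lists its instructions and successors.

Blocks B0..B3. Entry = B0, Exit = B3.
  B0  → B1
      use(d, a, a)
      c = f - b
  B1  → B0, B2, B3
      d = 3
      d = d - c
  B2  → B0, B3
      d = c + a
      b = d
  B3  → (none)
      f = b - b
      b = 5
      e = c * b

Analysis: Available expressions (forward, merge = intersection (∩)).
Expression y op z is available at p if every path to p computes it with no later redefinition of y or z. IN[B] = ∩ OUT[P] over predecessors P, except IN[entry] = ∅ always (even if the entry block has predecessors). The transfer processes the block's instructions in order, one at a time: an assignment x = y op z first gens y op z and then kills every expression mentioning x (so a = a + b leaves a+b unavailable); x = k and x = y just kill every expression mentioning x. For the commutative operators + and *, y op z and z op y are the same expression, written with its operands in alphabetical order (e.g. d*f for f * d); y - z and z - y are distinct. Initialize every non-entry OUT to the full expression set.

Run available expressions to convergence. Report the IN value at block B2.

Answer: {f-b}

Trace:
Per-block solution:
  B0: | IN={} | OUT={f-b}
  B1: | IN={f-b} | OUT={f-b}
  B2: | IN={f-b} | OUT={a+c}
  B3: | IN={} | OUT={b*c}

Merge at B2: IN[B2] = OUT[B1] = {f-b}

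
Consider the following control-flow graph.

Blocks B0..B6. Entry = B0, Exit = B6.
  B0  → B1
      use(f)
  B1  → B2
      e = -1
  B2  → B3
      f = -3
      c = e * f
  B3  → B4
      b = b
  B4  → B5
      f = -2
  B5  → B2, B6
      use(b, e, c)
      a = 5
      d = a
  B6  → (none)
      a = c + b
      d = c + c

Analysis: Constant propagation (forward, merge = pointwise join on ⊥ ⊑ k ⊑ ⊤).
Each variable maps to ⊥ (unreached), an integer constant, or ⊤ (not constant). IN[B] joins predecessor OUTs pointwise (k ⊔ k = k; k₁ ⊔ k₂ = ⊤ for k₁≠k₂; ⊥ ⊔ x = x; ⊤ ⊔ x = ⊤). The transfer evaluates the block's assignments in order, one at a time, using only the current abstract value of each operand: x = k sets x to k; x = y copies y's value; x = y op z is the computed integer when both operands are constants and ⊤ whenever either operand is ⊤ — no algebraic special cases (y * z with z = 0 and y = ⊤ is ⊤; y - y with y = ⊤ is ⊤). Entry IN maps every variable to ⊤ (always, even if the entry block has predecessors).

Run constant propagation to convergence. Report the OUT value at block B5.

Per-block solution:
  B0:   IN=(all ⊤)   OUT=(all ⊤)
  B1:   IN=(all ⊤)   OUT={e:-1; rest ⊤}
  B2:   IN={e:-1; rest ⊤}   OUT={c:3, e:-1, f:-3; rest ⊤}
  B3:   IN={c:3, e:-1, f:-3; rest ⊤}   OUT={c:3, e:-1, f:-3; rest ⊤}
  B4:   IN={c:3, e:-1, f:-3; rest ⊤}   OUT={c:3, e:-1, f:-2; rest ⊤}
  B5:   IN={c:3, e:-1, f:-2; rest ⊤}   OUT={a:5, c:3, d:5, e:-1, f:-2; rest ⊤}
  B6:   IN={a:5, c:3, d:5, e:-1, f:-2; rest ⊤}   OUT={c:3, d:6, e:-1, f:-2; rest ⊤}

Merge at B5: IN[B5] = OUT[B4] = {a: ⊤, b: ⊤, c: 3, d: ⊤, e: -1, f: -2}
Applying B5's transfer function to that IN value gives OUT[B5] (row B5 above).

Answer: {a: 5, b: ⊤, c: 3, d: 5, e: -1, f: -2}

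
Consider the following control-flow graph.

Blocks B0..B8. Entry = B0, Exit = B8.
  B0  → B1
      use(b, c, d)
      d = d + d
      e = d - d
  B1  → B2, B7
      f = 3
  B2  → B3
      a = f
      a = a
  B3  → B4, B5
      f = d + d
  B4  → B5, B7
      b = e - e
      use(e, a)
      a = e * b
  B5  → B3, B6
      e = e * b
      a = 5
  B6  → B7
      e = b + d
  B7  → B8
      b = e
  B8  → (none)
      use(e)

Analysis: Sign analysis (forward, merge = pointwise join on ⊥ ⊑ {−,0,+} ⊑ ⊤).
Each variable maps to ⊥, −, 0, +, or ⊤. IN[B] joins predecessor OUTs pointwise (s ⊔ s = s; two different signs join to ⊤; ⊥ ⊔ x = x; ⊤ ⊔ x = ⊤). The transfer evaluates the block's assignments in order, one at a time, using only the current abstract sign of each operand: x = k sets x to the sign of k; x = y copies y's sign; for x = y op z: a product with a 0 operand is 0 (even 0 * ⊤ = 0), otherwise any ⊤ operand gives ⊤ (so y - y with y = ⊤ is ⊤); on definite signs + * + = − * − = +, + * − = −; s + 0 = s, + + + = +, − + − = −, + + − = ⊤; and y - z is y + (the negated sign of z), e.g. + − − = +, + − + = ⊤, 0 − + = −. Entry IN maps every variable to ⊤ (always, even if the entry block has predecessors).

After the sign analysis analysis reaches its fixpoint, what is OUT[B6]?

Answer: {a: +, b: ⊤, c: ⊤, d: ⊤, e: ⊤, f: ⊤}

Trace:
Fixpoint table:
  B0:   IN=(all ⊤)   OUT=(all ⊤)
  B1:   IN=(all ⊤)   OUT={f:+; rest ⊤}
  B2:   IN={f:+; rest ⊤}   OUT={a:+, f:+; rest ⊤}
  B3:   IN={a:+; rest ⊤}   OUT={a:+; rest ⊤}
  B4:   IN={a:+; rest ⊤}   OUT=(all ⊤)
  B5:   IN=(all ⊤)   OUT={a:+; rest ⊤}
  B6:   IN={a:+; rest ⊤}   OUT={a:+; rest ⊤}
  B7:   IN=(all ⊤)   OUT=(all ⊤)
  B8:   IN=(all ⊤)   OUT=(all ⊤)

Merge at B6: IN[B6] = OUT[B5] = {a: +, b: ⊤, c: ⊤, d: ⊤, e: ⊤, f: ⊤}
Applying B6's transfer function to that IN value gives OUT[B6] (row B6 above).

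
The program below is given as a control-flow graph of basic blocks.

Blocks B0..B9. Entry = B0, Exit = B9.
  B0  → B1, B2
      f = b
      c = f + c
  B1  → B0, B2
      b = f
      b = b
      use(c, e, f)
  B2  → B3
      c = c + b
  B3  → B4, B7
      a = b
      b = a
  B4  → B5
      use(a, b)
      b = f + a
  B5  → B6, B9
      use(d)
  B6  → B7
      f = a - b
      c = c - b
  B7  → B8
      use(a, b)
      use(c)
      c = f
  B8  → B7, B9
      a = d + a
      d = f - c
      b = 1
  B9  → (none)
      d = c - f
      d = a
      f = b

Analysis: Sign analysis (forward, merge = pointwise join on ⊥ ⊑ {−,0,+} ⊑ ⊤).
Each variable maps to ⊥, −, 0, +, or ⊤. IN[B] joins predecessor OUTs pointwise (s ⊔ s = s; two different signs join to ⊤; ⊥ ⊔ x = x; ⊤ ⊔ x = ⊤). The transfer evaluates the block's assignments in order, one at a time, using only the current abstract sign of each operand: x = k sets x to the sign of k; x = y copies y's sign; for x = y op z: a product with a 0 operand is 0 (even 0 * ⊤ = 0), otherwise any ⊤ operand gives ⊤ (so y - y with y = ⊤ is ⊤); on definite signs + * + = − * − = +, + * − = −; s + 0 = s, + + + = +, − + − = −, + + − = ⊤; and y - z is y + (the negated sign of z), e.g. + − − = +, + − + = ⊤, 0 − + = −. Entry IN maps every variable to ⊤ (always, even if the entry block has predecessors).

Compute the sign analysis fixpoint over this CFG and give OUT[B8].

Answer: {a: ⊤, b: +, c: ⊤, d: ⊤, e: ⊤, f: ⊤}

Derivation:
Per-block solution:
  B0:   IN=(all ⊤)   OUT=(all ⊤)
  B1:   IN=(all ⊤)   OUT=(all ⊤)
  B2:   IN=(all ⊤)   OUT=(all ⊤)
  B3:   IN=(all ⊤)   OUT=(all ⊤)
  B4:   IN=(all ⊤)   OUT=(all ⊤)
  B5:   IN=(all ⊤)   OUT=(all ⊤)
  B6:   IN=(all ⊤)   OUT=(all ⊤)
  B7:   IN=(all ⊤)   OUT=(all ⊤)
  B8:   IN=(all ⊤)   OUT={b:+; rest ⊤}
  B9:   IN=(all ⊤)   OUT=(all ⊤)

Merge at B8: IN[B8] = OUT[B7] = {a: ⊤, b: ⊤, c: ⊤, d: ⊤, e: ⊤, f: ⊤}
Applying B8's transfer function to that IN value gives OUT[B8] (row B8 above).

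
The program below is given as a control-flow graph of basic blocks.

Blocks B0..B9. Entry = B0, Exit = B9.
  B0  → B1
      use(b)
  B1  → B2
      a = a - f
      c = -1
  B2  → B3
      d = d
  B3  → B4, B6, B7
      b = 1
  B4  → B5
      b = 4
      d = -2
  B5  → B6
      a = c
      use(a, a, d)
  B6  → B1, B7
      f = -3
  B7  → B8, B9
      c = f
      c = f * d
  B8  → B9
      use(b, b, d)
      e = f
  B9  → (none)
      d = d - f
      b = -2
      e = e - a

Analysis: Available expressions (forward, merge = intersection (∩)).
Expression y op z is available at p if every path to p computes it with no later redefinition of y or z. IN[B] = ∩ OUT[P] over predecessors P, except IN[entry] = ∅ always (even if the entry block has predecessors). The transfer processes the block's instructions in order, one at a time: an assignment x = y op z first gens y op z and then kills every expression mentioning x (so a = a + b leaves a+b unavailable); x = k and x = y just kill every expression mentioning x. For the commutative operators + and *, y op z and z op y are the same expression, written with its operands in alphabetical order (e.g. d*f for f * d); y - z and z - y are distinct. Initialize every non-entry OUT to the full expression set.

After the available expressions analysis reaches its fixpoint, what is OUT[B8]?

Answer: {d*f}

Derivation:
Fixpoint table:
  B0: | IN={} | OUT={}
  B1: | IN={} | OUT={}
  B2: | IN={} | OUT={}
  B3: | IN={} | OUT={}
  B4: | IN={} | OUT={}
  B5: | IN={} | OUT={}
  B6: | IN={} | OUT={}
  B7: | IN={} | OUT={d*f}
  B8: | IN={d*f} | OUT={d*f}
  B9: | IN={d*f} | OUT={}

Merge at B8: IN[B8] = OUT[B7] = {d*f}
Applying B8's transfer function to that IN value gives OUT[B8] (row B8 above).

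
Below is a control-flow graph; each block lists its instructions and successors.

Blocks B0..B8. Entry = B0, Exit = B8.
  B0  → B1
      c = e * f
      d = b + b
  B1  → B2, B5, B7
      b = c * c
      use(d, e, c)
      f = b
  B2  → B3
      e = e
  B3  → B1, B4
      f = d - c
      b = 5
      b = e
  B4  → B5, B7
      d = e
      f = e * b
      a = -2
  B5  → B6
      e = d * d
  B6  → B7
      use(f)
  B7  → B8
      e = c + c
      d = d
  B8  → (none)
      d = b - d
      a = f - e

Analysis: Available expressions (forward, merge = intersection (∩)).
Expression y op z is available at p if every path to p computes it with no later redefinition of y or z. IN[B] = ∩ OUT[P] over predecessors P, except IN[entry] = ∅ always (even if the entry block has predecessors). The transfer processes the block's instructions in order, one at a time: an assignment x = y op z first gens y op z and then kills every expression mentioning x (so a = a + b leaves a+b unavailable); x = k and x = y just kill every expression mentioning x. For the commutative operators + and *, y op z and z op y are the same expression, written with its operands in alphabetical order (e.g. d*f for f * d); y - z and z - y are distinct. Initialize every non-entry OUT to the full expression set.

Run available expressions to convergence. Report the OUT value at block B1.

Answer: {c*c}

Trace:
Converged values:
  B0: | IN={} | OUT={b+b, e*f}
  B1: | IN={} | OUT={c*c}
  B2: | IN={c*c} | OUT={c*c}
  B3: | IN={c*c} | OUT={c*c, d-c}
  B4: | IN={c*c, d-c} | OUT={b*e, c*c}
  B5: | IN={c*c} | OUT={c*c, d*d}
  B6: | IN={c*c, d*d} | OUT={c*c, d*d}
  B7: | IN={c*c} | OUT={c*c, c+c}
  B8: | IN={c*c, c+c} | OUT={c*c, c+c, f-e}

Merge at B1: IN[B1] = OUT[B0] ∩ OUT[B3] = {}
Applying B1's transfer function to that IN value gives OUT[B1] (row B1 above).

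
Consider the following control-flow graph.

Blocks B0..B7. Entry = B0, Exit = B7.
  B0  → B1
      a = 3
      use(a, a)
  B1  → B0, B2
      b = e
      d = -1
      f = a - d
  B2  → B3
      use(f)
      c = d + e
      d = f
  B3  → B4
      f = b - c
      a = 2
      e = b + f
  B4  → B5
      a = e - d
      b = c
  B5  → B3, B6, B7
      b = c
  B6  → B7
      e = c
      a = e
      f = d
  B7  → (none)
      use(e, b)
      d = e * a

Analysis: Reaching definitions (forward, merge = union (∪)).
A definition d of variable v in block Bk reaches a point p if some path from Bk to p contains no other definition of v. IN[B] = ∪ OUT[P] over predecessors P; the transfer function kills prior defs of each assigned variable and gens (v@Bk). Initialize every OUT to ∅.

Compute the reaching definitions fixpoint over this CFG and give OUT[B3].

Converged values:
  B0:  IN={a@B0, b@B1, d@B1, f@B1}  OUT={a@B0, b@B1, d@B1, f@B1}
  B1:  IN={a@B0, b@B1, d@B1, f@B1}  OUT={a@B0, b@B1, d@B1, f@B1}
  B2:  IN={a@B0, b@B1, d@B1, f@B1}  OUT={a@B0, b@B1, c@B2, d@B2, f@B1}
  B3:  IN={a@B0, a@B4, b@B1, b@B5, c@B2, d@B2, e@B3, f@B1, f@B3}  OUT={a@B3, b@B1, b@B5, c@B2, d@B2, e@B3, f@B3}
  B4:  IN={a@B3, b@B1, b@B5, c@B2, d@B2, e@B3, f@B3}  OUT={a@B4, b@B4, c@B2, d@B2, e@B3, f@B3}
  B5:  IN={a@B4, b@B4, c@B2, d@B2, e@B3, f@B3}  OUT={a@B4, b@B5, c@B2, d@B2, e@B3, f@B3}
  B6:  IN={a@B4, b@B5, c@B2, d@B2, e@B3, f@B3}  OUT={a@B6, b@B5, c@B2, d@B2, e@B6, f@B6}
  B7:  IN={a@B4, a@B6, b@B5, c@B2, d@B2, e@B3, e@B6, f@B3, f@B6}  OUT={a@B4, a@B6, b@B5, c@B2, d@B7, e@B3, e@B6, f@B3, f@B6}

Merge at B3: IN[B3] = OUT[B2] ⊔ OUT[B5] = {a@B0, a@B4, b@B1, b@B5, c@B2, d@B2, e@B3, f@B1, f@B3}
Applying B3's transfer function to that IN value gives OUT[B3] (row B3 above).

Answer: {a@B3, b@B1, b@B5, c@B2, d@B2, e@B3, f@B3}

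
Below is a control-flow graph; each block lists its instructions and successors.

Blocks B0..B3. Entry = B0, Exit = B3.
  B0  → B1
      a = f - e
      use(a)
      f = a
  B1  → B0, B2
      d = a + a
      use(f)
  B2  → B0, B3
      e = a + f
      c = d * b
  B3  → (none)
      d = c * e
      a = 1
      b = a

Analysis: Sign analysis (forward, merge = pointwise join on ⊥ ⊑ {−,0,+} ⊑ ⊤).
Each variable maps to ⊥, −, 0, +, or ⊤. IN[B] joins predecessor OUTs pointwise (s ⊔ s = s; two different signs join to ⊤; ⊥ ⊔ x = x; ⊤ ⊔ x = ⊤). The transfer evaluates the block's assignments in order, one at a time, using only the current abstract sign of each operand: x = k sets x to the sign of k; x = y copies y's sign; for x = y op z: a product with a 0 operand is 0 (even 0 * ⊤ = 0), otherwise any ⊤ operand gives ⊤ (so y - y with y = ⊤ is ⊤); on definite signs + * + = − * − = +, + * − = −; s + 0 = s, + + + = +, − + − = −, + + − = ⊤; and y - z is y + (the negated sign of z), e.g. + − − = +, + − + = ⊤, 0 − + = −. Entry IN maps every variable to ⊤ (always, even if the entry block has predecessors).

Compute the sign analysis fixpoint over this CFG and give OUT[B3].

Converged values:
  B0:   IN=(all ⊤)   OUT=(all ⊤)
  B1:   IN=(all ⊤)   OUT=(all ⊤)
  B2:   IN=(all ⊤)   OUT=(all ⊤)
  B3:   IN=(all ⊤)   OUT={a:+, b:+; rest ⊤}

Merge at B3: IN[B3] = OUT[B2] = {a: ⊤, b: ⊤, c: ⊤, d: ⊤, e: ⊤, f: ⊤}
Applying B3's transfer function to that IN value gives OUT[B3] (row B3 above).

Answer: {a: +, b: +, c: ⊤, d: ⊤, e: ⊤, f: ⊤}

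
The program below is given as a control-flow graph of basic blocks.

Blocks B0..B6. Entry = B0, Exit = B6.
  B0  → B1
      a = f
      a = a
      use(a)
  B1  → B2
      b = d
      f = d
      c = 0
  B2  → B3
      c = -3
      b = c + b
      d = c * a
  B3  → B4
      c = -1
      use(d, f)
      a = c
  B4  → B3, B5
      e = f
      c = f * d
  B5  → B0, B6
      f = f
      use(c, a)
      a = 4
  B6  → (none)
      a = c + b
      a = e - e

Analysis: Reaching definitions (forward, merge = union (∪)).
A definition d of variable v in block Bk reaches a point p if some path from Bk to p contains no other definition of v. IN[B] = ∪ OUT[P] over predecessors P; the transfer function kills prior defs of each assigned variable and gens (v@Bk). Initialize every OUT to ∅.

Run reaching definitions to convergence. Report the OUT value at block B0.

Fixpoint table:
  B0:  IN={a@B5, b@B2, c@B4, d@B2, e@B4, f@B5}  OUT={a@B0, b@B2, c@B4, d@B2, e@B4, f@B5}
  B1:  IN={a@B0, b@B2, c@B4, d@B2, e@B4, f@B5}  OUT={a@B0, b@B1, c@B1, d@B2, e@B4, f@B1}
  B2:  IN={a@B0, b@B1, c@B1, d@B2, e@B4, f@B1}  OUT={a@B0, b@B2, c@B2, d@B2, e@B4, f@B1}
  B3:  IN={a@B0, a@B3, b@B2, c@B2, c@B4, d@B2, e@B4, f@B1}  OUT={a@B3, b@B2, c@B3, d@B2, e@B4, f@B1}
  B4:  IN={a@B3, b@B2, c@B3, d@B2, e@B4, f@B1}  OUT={a@B3, b@B2, c@B4, d@B2, e@B4, f@B1}
  B5:  IN={a@B3, b@B2, c@B4, d@B2, e@B4, f@B1}  OUT={a@B5, b@B2, c@B4, d@B2, e@B4, f@B5}
  B6:  IN={a@B5, b@B2, c@B4, d@B2, e@B4, f@B5}  OUT={a@B6, b@B2, c@B4, d@B2, e@B4, f@B5}

Merge at B0 (entry node, so the boundary value {} is joined with the incoming edge(s)): IN[B0] = {} ⊔ OUT[B5] = {a@B5, b@B2, c@B4, d@B2, e@B4, f@B5}
Applying B0's transfer function to that IN value gives OUT[B0] (row B0 above).

Answer: {a@B0, b@B2, c@B4, d@B2, e@B4, f@B5}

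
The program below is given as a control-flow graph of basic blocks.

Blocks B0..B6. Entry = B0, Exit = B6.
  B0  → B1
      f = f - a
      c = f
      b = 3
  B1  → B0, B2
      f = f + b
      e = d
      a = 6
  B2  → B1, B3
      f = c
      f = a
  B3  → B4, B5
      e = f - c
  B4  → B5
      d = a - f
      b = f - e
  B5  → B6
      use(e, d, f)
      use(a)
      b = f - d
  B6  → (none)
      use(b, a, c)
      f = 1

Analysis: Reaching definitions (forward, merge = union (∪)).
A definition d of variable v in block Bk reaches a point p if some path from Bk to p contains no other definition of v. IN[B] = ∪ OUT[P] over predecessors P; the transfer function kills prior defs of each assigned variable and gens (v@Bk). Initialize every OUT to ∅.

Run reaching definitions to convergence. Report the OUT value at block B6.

Answer: {a@B1, b@B5, c@B0, d@B4, e@B3, f@B6}

Derivation:
Fixpoint table:
  B0:  IN={a@B1, b@B0, c@B0, e@B1, f@B1}  OUT={a@B1, b@B0, c@B0, e@B1, f@B0}
  B1:  IN={a@B1, b@B0, c@B0, e@B1, f@B0, f@B2}  OUT={a@B1, b@B0, c@B0, e@B1, f@B1}
  B2:  IN={a@B1, b@B0, c@B0, e@B1, f@B1}  OUT={a@B1, b@B0, c@B0, e@B1, f@B2}
  B3:  IN={a@B1, b@B0, c@B0, e@B1, f@B2}  OUT={a@B1, b@B0, c@B0, e@B3, f@B2}
  B4:  IN={a@B1, b@B0, c@B0, e@B3, f@B2}  OUT={a@B1, b@B4, c@B0, d@B4, e@B3, f@B2}
  B5:  IN={a@B1, b@B0, b@B4, c@B0, d@B4, e@B3, f@B2}  OUT={a@B1, b@B5, c@B0, d@B4, e@B3, f@B2}
  B6:  IN={a@B1, b@B5, c@B0, d@B4, e@B3, f@B2}  OUT={a@B1, b@B5, c@B0, d@B4, e@B3, f@B6}

Merge at B6: IN[B6] = OUT[B5] = {a@B1, b@B5, c@B0, d@B4, e@B3, f@B2}
Applying B6's transfer function to that IN value gives OUT[B6] (row B6 above).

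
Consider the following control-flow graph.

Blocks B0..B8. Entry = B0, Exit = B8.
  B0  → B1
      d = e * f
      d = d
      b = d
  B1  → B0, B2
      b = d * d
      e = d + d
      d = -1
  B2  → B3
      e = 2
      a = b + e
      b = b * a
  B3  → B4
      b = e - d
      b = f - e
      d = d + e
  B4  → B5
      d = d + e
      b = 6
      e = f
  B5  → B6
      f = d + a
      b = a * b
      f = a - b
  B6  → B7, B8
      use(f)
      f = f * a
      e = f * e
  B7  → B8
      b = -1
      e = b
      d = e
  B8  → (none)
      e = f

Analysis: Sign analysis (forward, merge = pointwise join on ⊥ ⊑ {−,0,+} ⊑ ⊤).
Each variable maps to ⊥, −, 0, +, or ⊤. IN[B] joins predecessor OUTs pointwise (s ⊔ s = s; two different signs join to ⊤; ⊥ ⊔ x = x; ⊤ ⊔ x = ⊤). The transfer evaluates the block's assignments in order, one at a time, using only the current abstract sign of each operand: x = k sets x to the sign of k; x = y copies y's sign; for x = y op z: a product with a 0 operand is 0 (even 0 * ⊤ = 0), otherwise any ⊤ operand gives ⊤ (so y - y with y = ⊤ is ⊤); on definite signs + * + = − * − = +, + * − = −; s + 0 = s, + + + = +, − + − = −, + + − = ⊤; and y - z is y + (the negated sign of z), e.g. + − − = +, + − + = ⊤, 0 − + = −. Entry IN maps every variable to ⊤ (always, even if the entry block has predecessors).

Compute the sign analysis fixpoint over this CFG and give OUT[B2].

Answer: {a: ⊤, b: ⊤, c: ⊤, d: -, e: +, f: ⊤}

Working:
Converged values:
  B0: | IN=(all ⊤) | OUT=(all ⊤)
  B1: | IN=(all ⊤) | OUT={d:-; rest ⊤}
  B2: | IN={d:-; rest ⊤} | OUT={d:-, e:+; rest ⊤}
  B3: | IN={d:-, e:+; rest ⊤} | OUT={e:+; rest ⊤}
  B4: | IN={e:+; rest ⊤} | OUT={b:+; rest ⊤}
  B5: | IN={b:+; rest ⊤} | OUT=(all ⊤)
  B6: | IN=(all ⊤) | OUT=(all ⊤)
  B7: | IN=(all ⊤) | OUT={b:-, d:-, e:-; rest ⊤}
  B8: | IN=(all ⊤) | OUT=(all ⊤)

Merge at B2: IN[B2] = OUT[B1] = {a: ⊤, b: ⊤, c: ⊤, d: -, e: ⊤, f: ⊤}
Applying B2's transfer function to that IN value gives OUT[B2] (row B2 above).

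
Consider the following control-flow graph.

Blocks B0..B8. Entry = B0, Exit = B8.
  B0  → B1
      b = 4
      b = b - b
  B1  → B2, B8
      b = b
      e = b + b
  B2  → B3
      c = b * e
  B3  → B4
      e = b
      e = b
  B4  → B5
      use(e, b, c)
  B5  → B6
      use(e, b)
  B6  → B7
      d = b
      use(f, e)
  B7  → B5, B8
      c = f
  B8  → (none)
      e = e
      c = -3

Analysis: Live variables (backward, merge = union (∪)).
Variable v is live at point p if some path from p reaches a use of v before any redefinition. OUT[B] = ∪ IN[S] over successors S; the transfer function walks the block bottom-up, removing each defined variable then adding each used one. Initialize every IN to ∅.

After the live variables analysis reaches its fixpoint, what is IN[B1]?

Answer: {b, f}

Trace:
Fixpoint table:
  B0: | IN={f} | OUT={b, f}
  B1: | IN={b, f} | OUT={b, e, f}
  B2: | IN={b, e, f} | OUT={b, c, f}
  B3: | IN={b, c, f} | OUT={b, c, e, f}
  B4: | IN={b, c, e, f} | OUT={b, e, f}
  B5: | IN={b, e, f} | OUT={b, e, f}
  B6: | IN={b, e, f} | OUT={b, e, f}
  B7: | IN={b, e, f} | OUT={b, e, f}
  B8: | IN={e} | OUT={}

Merge at B1: OUT[B1] = IN[B2] ⊔ IN[B8] = {b, e, f}
Applying B1's transfer function to that OUT value gives IN[B1] (row B1 above).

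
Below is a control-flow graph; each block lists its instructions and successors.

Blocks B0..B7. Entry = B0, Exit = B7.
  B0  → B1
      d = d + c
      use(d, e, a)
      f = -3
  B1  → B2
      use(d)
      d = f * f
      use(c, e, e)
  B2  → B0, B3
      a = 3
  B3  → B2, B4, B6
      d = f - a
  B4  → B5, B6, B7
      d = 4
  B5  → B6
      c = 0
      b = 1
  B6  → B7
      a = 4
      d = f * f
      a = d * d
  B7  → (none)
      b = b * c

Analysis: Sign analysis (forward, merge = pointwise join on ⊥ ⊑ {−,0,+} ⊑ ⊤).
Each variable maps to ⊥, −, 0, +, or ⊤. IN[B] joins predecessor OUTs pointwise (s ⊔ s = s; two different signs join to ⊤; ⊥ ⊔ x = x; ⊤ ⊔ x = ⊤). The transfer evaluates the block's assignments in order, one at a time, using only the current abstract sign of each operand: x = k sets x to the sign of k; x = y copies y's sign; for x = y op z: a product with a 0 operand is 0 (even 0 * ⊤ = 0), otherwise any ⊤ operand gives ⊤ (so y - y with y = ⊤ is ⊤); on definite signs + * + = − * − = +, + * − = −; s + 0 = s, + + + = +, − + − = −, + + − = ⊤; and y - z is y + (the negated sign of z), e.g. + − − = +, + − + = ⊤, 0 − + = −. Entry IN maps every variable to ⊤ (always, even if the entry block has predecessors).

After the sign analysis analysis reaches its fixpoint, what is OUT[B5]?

Answer: {a: +, b: +, c: 0, d: +, e: ⊤, f: -}

Working:
Converged values:
  B0:   IN=(all ⊤)   OUT={f:-; rest ⊤}
  B1:   IN={f:-; rest ⊤}   OUT={d:+, f:-; rest ⊤}
  B2:   IN={f:-; rest ⊤}   OUT={a:+, f:-; rest ⊤}
  B3:   IN={a:+, f:-; rest ⊤}   OUT={a:+, d:-, f:-; rest ⊤}
  B4:   IN={a:+, d:-, f:-; rest ⊤}   OUT={a:+, d:+, f:-; rest ⊤}
  B5:   IN={a:+, d:+, f:-; rest ⊤}   OUT={a:+, b:+, c:0, d:+, f:-; rest ⊤}
  B6:   IN={a:+, f:-; rest ⊤}   OUT={a:+, d:+, f:-; rest ⊤}
  B7:   IN={a:+, d:+, f:-; rest ⊤}   OUT={a:+, d:+, f:-; rest ⊤}

Merge at B5: IN[B5] = OUT[B4] = {a: +, b: ⊤, c: ⊤, d: +, e: ⊤, f: -}
Applying B5's transfer function to that IN value gives OUT[B5] (row B5 above).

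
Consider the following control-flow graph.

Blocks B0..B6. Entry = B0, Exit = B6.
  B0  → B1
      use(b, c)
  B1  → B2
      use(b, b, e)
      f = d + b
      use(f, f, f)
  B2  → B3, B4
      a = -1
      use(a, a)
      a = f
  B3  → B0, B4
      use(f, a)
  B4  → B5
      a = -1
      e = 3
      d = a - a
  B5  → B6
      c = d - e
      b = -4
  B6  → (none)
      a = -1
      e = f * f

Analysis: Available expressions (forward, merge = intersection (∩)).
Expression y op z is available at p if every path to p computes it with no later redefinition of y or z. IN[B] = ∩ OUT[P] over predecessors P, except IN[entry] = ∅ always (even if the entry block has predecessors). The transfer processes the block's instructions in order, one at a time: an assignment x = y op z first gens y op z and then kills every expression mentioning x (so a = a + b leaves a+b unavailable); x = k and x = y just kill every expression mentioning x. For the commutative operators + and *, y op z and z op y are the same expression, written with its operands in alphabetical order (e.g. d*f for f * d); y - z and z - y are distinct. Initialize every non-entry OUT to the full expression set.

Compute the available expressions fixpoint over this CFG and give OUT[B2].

Fixpoint table:
  B0: | IN={} | OUT={}
  B1: | IN={} | OUT={b+d}
  B2: | IN={b+d} | OUT={b+d}
  B3: | IN={b+d} | OUT={b+d}
  B4: | IN={b+d} | OUT={a-a}
  B5: | IN={a-a} | OUT={a-a, d-e}
  B6: | IN={a-a, d-e} | OUT={f*f}

Merge at B2: IN[B2] = OUT[B1] = {b+d}
Applying B2's transfer function to that IN value gives OUT[B2] (row B2 above).

Answer: {b+d}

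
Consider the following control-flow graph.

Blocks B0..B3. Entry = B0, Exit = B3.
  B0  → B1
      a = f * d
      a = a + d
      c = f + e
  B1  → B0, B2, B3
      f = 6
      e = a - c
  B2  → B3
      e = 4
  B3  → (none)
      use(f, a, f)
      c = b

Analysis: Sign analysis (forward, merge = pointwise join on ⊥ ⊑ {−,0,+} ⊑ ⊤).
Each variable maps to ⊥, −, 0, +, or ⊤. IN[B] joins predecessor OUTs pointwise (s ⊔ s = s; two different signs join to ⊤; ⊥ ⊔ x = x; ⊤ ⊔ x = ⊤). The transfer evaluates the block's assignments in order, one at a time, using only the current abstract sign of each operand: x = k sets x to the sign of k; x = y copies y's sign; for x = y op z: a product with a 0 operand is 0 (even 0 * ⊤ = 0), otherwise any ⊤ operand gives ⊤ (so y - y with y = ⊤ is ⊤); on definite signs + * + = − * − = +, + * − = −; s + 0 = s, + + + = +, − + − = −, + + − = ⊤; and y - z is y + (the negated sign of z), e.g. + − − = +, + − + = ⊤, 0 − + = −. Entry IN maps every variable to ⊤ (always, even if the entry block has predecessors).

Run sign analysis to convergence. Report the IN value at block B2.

Answer: {a: ⊤, b: ⊤, c: ⊤, d: ⊤, e: ⊤, f: +}

Working:
Fixpoint table:
  B0:  IN=(all ⊤)  OUT=(all ⊤)
  B1:  IN=(all ⊤)  OUT={f:+; rest ⊤}
  B2:  IN={f:+; rest ⊤}  OUT={e:+, f:+; rest ⊤}
  B3:  IN={f:+; rest ⊤}  OUT={f:+; rest ⊤}

Merge at B2: IN[B2] = OUT[B1] = {a: ⊤, b: ⊤, c: ⊤, d: ⊤, e: ⊤, f: +}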